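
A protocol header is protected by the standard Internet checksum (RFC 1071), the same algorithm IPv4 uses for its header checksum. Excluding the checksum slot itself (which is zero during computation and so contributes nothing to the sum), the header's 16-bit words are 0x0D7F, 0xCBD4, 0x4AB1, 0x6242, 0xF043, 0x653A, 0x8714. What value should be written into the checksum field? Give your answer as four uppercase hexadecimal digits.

9D25

One's-complement addition (fold any carry out of bit 15 back into bit 0):
  0x0D7F + 0xCBD4 = 0x0D953
  0xD953 + 0x4AB1 = 0x12404 → wrap carry → 0x2405
  0x2405 + 0x6242 = 0x08647
  0x8647 + 0xF043 = 0x1768A → wrap carry → 0x768B
  0x768B + 0x653A = 0x0DBC5
  0xDBC5 + 0x8714 = 0x162D9 → wrap carry → 0x62DA
One's-complement sum = 0x62DA.
Checksum = ~0x62DA & 0xFFFF = 0x9D25.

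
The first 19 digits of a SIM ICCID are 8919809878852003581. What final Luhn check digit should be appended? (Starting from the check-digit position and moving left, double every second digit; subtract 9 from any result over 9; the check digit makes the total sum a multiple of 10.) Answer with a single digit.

6

Partial digits right→left: 1 8 5 3 0 0 2 5 8 8 7 8 9 0 8 9 1 9 8
Double every second digit counting from the check-digit position (so the 1st, 3rd, 5th, ... of the partial from the right).
  doubled (with −9 where >9): 2 1 0 4 7 5 9 7 2 7 → sum 44
  kept as-is: 8 3 0 5 8 8 0 9 9 → sum 50
Total = 44 + 50 = 94.
Check digit = (10 − (94 mod 10)) mod 10 = 6.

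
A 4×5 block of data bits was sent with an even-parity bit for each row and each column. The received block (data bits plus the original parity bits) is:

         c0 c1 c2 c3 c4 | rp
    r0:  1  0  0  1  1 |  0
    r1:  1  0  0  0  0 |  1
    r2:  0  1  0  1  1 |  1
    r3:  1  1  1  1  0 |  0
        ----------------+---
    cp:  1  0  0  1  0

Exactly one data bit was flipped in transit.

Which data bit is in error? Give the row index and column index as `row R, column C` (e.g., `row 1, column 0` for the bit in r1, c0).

Recompute each row's even parity and compare to rp:
  r0: data parity 1, sent rp 0 → mismatch
  r1: data parity 1, sent rp 1 → ok
  r2: data parity 1, sent rp 1 → ok
  r3: data parity 0, sent rp 0 → ok
Recompute each column's even parity and compare to cp:
  c0: data parity 1, sent cp 1 → ok
  c1: data parity 0, sent cp 0 → ok
  c2: data parity 1, sent cp 0 → mismatch
  c3: data parity 1, sent cp 1 → ok
  c4: data parity 0, sent cp 0 → ok
Exactly one row (r0) and one column (c2) fail → the flipped bit is at their intersection.

row 0, column 2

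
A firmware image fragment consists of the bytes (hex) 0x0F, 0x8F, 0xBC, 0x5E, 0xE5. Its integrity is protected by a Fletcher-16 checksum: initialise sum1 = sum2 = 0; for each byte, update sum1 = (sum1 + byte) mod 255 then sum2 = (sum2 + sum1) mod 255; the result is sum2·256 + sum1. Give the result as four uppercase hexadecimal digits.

Running sums (mod 255):
  after byte 0 (0x0F): sum1=15, sum2=15
  after byte 1 (0x8F): sum1=158, sum2=173
  after byte 2 (0xBC): sum1=91, sum2=9
  after byte 3 (0x5E): sum1=185, sum2=194
  after byte 4 (0xE5): sum1=159, sum2=98
Checksum = sum2·256 + sum1 = 98·256 + 159 = 25247 = 0x629F.

629F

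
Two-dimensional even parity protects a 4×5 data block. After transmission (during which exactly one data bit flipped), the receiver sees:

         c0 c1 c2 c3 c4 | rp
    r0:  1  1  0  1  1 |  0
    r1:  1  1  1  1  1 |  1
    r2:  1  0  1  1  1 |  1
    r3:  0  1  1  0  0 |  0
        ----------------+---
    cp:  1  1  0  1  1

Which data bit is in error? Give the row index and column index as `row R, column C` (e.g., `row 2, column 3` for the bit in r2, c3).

Recompute each row's even parity and compare to rp:
  r0: data parity 0, sent rp 0 → ok
  r1: data parity 1, sent rp 1 → ok
  r2: data parity 0, sent rp 1 → mismatch
  r3: data parity 0, sent rp 0 → ok
Recompute each column's even parity and compare to cp:
  c0: data parity 1, sent cp 1 → ok
  c1: data parity 1, sent cp 1 → ok
  c2: data parity 1, sent cp 0 → mismatch
  c3: data parity 1, sent cp 1 → ok
  c4: data parity 1, sent cp 1 → ok
Exactly one row (r2) and one column (c2) fail → the flipped bit is at their intersection.

row 2, column 2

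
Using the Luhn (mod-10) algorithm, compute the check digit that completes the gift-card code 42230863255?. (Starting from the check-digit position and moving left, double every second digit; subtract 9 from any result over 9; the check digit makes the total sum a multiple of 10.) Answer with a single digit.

Partial digits right→left: 5 5 2 3 6 8 0 3 2 2 4
Double every second digit counting from the check-digit position (so the 1st, 3rd, 5th, ... of the partial from the right).
  doubled (with −9 where >9): 1 4 3 0 4 8 → sum 20
  kept as-is: 5 3 8 3 2 → sum 21
Total = 20 + 21 = 41.
Check digit = (10 − (41 mod 10)) mod 10 = 9.

9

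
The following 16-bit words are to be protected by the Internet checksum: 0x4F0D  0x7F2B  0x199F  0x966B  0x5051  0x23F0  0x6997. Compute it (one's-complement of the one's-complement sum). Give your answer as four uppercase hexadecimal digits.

A3E3

One's-complement addition (fold any carry out of bit 15 back into bit 0):
  0x4F0D + 0x7F2B = 0x0CE38
  0xCE38 + 0x199F = 0x0E7D7
  0xE7D7 + 0x966B = 0x17E42 → wrap carry → 0x7E43
  0x7E43 + 0x5051 = 0x0CE94
  0xCE94 + 0x23F0 = 0x0F284
  0xF284 + 0x6997 = 0x15C1B → wrap carry → 0x5C1C
One's-complement sum = 0x5C1C.
Checksum = ~0x5C1C & 0xFFFF = 0xA3E3.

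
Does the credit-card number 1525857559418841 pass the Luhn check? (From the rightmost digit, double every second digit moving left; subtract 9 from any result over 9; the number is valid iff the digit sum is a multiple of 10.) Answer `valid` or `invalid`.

invalid

From the right, keep odd positions and double even positions (subtract 9 from any doubled value over 9):
  doubled (positions 2,4,...): 8 7 8 1 5 7 4 2 → sum 42
  kept (positions 1,3,...): 1 8 1 9 5 5 5 5 → sum 39
Total = 81.
81 mod 10 = 1, so the number is invalid.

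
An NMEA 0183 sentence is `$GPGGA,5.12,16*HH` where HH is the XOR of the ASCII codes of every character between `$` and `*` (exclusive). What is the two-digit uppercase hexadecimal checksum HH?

49

XOR the ASCII codes of the payload characters:
  'G' = 0x47 → acc = 0x47
  'P' = 0x50 → acc = 0x17
  'G' = 0x47 → acc = 0x50
  'G' = 0x47 → acc = 0x17
  'A' = 0x41 → acc = 0x56
  ',' = 0x2C → acc = 0x7A
  '5' = 0x35 → acc = 0x4F
  '.' = 0x2E → acc = 0x61
  '1' = 0x31 → acc = 0x50
  '2' = 0x32 → acc = 0x62
  ',' = 0x2C → acc = 0x4E
  '1' = 0x31 → acc = 0x7F
  '6' = 0x36 → acc = 0x49
Checksum = 0x49.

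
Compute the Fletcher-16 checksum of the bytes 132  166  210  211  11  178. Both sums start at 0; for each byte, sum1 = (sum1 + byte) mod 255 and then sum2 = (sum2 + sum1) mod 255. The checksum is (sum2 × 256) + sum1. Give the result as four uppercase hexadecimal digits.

Running sums (mod 255):
  after byte 0 (132): sum1=132, sum2=132
  after byte 1 (166): sum1=43, sum2=175
  after byte 2 (210): sum1=253, sum2=173
  after byte 3 (211): sum1=209, sum2=127
  after byte 4 (11): sum1=220, sum2=92
  after byte 5 (178): sum1=143, sum2=235
Checksum = sum2·256 + sum1 = 235·256 + 143 = 60303 = 0xEB8F.

EB8F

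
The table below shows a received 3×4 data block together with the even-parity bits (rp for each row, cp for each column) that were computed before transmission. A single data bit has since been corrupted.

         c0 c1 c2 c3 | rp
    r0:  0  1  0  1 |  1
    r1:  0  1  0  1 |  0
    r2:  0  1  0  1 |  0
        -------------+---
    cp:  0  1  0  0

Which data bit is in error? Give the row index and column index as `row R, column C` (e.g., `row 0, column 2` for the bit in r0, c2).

row 0, column 3

Recompute each row's even parity and compare to rp:
  r0: data parity 0, sent rp 1 → mismatch
  r1: data parity 0, sent rp 0 → ok
  r2: data parity 0, sent rp 0 → ok
Recompute each column's even parity and compare to cp:
  c0: data parity 0, sent cp 0 → ok
  c1: data parity 1, sent cp 1 → ok
  c2: data parity 0, sent cp 0 → ok
  c3: data parity 1, sent cp 0 → mismatch
Exactly one row (r0) and one column (c3) fail → the flipped bit is at their intersection.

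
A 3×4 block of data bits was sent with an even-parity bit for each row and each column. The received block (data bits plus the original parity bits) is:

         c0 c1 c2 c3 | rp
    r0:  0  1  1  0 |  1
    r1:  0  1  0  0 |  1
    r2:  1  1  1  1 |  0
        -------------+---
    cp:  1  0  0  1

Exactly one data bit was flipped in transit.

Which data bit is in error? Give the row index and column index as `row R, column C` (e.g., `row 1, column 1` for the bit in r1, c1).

row 0, column 1

Recompute each row's even parity and compare to rp:
  r0: data parity 0, sent rp 1 → mismatch
  r1: data parity 1, sent rp 1 → ok
  r2: data parity 0, sent rp 0 → ok
Recompute each column's even parity and compare to cp:
  c0: data parity 1, sent cp 1 → ok
  c1: data parity 1, sent cp 0 → mismatch
  c2: data parity 0, sent cp 0 → ok
  c3: data parity 1, sent cp 1 → ok
Exactly one row (r0) and one column (c1) fail → the flipped bit is at their intersection.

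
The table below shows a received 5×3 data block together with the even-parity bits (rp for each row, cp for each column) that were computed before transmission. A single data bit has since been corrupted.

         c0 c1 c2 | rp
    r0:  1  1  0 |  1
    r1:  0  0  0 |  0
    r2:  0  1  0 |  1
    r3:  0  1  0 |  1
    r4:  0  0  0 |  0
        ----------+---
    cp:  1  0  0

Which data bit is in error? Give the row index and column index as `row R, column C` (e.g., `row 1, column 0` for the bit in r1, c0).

row 0, column 1

Recompute each row's even parity and compare to rp:
  r0: data parity 0, sent rp 1 → mismatch
  r1: data parity 0, sent rp 0 → ok
  r2: data parity 1, sent rp 1 → ok
  r3: data parity 1, sent rp 1 → ok
  r4: data parity 0, sent rp 0 → ok
Recompute each column's even parity and compare to cp:
  c0: data parity 1, sent cp 1 → ok
  c1: data parity 1, sent cp 0 → mismatch
  c2: data parity 0, sent cp 0 → ok
Exactly one row (r0) and one column (c1) fail → the flipped bit is at their intersection.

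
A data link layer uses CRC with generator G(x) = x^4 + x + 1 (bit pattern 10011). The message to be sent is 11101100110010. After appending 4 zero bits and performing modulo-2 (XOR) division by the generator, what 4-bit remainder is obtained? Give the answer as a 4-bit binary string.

1100

Append 4 zeros: 111011001100100000. Divide by 10011 (XOR where the leading bit is 1):
  pos 0: 11101 XOR 10011 = 01110
  pos 1: 11101 XOR 10011 = 01110
  pos 2: 11100 XOR 10011 = 01111
  pos 3: 11110 XOR 10011 = 01101
  pos 4: 11011 XOR 10011 = 01000
  pos 5: 10001 XOR 10011 = 00010
  pos 8: 10001 XOR 10011 = 00010
  pos 11: 10000 XOR 10011 = 00011
Remainder (last 4 bits) = 1100. This is the CRC / FCS.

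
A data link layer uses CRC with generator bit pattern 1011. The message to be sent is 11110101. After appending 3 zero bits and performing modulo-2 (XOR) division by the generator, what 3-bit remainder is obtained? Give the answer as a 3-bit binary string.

000

Append 3 zeros: 11110101000. Divide by 1011 (XOR where the leading bit is 1):
  pos 0: 1111 XOR 1011 = 0100
  pos 1: 1000 XOR 1011 = 0011
  pos 3: 1110 XOR 1011 = 0101
  pos 4: 1011 XOR 1011 = 0000
Remainder (last 3 bits) = 000. This is the CRC / FCS.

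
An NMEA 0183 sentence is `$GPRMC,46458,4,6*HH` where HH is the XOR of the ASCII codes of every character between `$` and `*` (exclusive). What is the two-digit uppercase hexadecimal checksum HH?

5E

XOR the ASCII codes of the payload characters:
  'G' = 0x47 → acc = 0x47
  'P' = 0x50 → acc = 0x17
  'R' = 0x52 → acc = 0x45
  'M' = 0x4D → acc = 0x08
  'C' = 0x43 → acc = 0x4B
  ',' = 0x2C → acc = 0x67
  '4' = 0x34 → acc = 0x53
  '6' = 0x36 → acc = 0x65
  '4' = 0x34 → acc = 0x51
  '5' = 0x35 → acc = 0x64
  '8' = 0x38 → acc = 0x5C
  ',' = 0x2C → acc = 0x70
  '4' = 0x34 → acc = 0x44
  ',' = 0x2C → acc = 0x68
  '6' = 0x36 → acc = 0x5E
Checksum = 0x5E.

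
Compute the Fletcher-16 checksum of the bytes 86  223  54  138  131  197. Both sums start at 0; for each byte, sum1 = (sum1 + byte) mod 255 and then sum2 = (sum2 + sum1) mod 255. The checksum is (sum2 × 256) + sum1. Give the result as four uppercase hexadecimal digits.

AA40

Running sums (mod 255):
  after byte 0 (86): sum1=86, sum2=86
  after byte 1 (223): sum1=54, sum2=140
  after byte 2 (54): sum1=108, sum2=248
  after byte 3 (138): sum1=246, sum2=239
  after byte 4 (131): sum1=122, sum2=106
  after byte 5 (197): sum1=64, sum2=170
Checksum = sum2·256 + sum1 = 170·256 + 64 = 43584 = 0xAA40.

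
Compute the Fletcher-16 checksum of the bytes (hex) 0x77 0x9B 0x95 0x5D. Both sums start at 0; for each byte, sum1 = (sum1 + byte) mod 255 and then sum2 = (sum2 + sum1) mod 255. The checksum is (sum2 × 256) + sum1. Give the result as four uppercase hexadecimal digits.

Running sums (mod 255):
  after byte 0 (0x77): sum1=119, sum2=119
  after byte 1 (0x9B): sum1=19, sum2=138
  after byte 2 (0x95): sum1=168, sum2=51
  after byte 3 (0x5D): sum1=6, sum2=57
Checksum = sum2·256 + sum1 = 57·256 + 6 = 14598 = 0x3906.

3906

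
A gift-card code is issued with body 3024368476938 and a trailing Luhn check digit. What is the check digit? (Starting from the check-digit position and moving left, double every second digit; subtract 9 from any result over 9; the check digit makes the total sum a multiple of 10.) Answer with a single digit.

Partial digits right→left: 8 3 9 6 7 4 8 6 3 4 2 0 3
Double every second digit counting from the check-digit position (so the 1st, 3rd, 5th, ... of the partial from the right).
  doubled (with −9 where >9): 7 9 5 7 6 4 6 → sum 44
  kept as-is: 3 6 4 6 4 0 → sum 23
Total = 44 + 23 = 67.
Check digit = (10 − (67 mod 10)) mod 10 = 3.

3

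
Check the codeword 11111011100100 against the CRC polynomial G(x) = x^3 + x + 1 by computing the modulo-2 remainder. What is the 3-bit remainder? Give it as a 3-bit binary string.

Modulo-2 division of 11111011100100 by 1011:
  pos 0: 1111 XOR 1011 = 0100
  pos 1: 1001 XOR 1011 = 0010
  pos 3: 1001 XOR 1011 = 0010
  pos 5: 1011 XOR 1011 = 0000
Remainder = 100 (nonzero — an error is detected).

100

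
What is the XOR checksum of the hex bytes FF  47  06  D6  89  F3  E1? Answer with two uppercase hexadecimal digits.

XOR the bytes together:
  start with 0xFF
  0xFF ⊕ 0x47 = 0xB8
  0xB8 ⊕ 0x06 = 0xBE
  0xBE ⊕ 0xD6 = 0x68
  0x68 ⊕ 0x89 = 0xE1
  0xE1 ⊕ 0xF3 = 0x12
  0x12 ⊕ 0xE1 = 0xF3

F3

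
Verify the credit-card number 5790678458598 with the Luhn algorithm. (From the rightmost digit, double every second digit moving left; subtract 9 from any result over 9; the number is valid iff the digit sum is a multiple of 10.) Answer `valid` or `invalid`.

From the right, keep odd positions and double even positions (subtract 9 from any doubled value over 9):
  doubled (positions 2,4,...): 9 7 8 5 0 5 → sum 34
  kept (positions 1,3,...): 8 5 5 8 6 9 5 → sum 46
Total = 80.
80 mod 10 = 0, so the number is valid.

valid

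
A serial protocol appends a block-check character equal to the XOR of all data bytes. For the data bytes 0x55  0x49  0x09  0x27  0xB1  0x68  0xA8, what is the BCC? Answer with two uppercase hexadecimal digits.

43

XOR the bytes together:
  start with 0x55
  0x55 ⊕ 0x49 = 0x1C
  0x1C ⊕ 0x09 = 0x15
  0x15 ⊕ 0x27 = 0x32
  0x32 ⊕ 0xB1 = 0x83
  0x83 ⊕ 0x68 = 0xEB
  0xEB ⊕ 0xA8 = 0x43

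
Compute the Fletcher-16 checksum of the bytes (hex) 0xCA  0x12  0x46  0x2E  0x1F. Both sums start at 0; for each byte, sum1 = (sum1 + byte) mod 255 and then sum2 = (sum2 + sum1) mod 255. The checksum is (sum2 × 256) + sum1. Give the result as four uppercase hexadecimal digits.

8C70

Running sums (mod 255):
  after byte 0 (0xCA): sum1=202, sum2=202
  after byte 1 (0x12): sum1=220, sum2=167
  after byte 2 (0x46): sum1=35, sum2=202
  after byte 3 (0x2E): sum1=81, sum2=28
  after byte 4 (0x1F): sum1=112, sum2=140
Checksum = sum2·256 + sum1 = 140·256 + 112 = 35952 = 0x8C70.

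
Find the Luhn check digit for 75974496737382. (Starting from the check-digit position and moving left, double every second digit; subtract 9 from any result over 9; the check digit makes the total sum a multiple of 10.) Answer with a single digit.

Partial digits right→left: 2 8 3 7 3 7 6 9 4 4 7 9 5 7
Double every second digit counting from the check-digit position (so the 1st, 3rd, 5th, ... of the partial from the right).
  doubled (with −9 where >9): 4 6 6 3 8 5 1 → sum 33
  kept as-is: 8 7 7 9 4 9 7 → sum 51
Total = 33 + 51 = 84.
Check digit = (10 − (84 mod 10)) mod 10 = 6.

6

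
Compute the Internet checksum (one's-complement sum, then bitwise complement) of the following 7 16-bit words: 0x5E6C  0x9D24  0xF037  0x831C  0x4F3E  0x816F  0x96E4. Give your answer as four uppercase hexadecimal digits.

2988

One's-complement addition (fold any carry out of bit 15 back into bit 0):
  0x5E6C + 0x9D24 = 0x0FB90
  0xFB90 + 0xF037 = 0x1EBC7 → wrap carry → 0xEBC8
  0xEBC8 + 0x831C = 0x16EE4 → wrap carry → 0x6EE5
  0x6EE5 + 0x4F3E = 0x0BE23
  0xBE23 + 0x816F = 0x13F92 → wrap carry → 0x3F93
  0x3F93 + 0x96E4 = 0x0D677
One's-complement sum = 0xD677.
Checksum = ~0xD677 & 0xFFFF = 0x2988.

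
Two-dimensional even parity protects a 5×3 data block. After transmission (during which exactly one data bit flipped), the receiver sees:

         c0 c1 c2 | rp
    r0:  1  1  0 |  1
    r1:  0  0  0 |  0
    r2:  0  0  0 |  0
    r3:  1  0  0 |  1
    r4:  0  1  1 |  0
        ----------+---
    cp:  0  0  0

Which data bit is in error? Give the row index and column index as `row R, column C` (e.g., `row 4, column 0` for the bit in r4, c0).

Recompute each row's even parity and compare to rp:
  r0: data parity 0, sent rp 1 → mismatch
  r1: data parity 0, sent rp 0 → ok
  r2: data parity 0, sent rp 0 → ok
  r3: data parity 1, sent rp 1 → ok
  r4: data parity 0, sent rp 0 → ok
Recompute each column's even parity and compare to cp:
  c0: data parity 0, sent cp 0 → ok
  c1: data parity 0, sent cp 0 → ok
  c2: data parity 1, sent cp 0 → mismatch
Exactly one row (r0) and one column (c2) fail → the flipped bit is at their intersection.

row 0, column 2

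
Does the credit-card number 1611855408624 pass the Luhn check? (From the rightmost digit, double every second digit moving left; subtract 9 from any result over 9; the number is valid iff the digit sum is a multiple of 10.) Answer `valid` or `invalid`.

valid

From the right, keep odd positions and double even positions (subtract 9 from any doubled value over 9):
  doubled (positions 2,4,...): 4 7 8 1 2 3 → sum 25
  kept (positions 1,3,...): 4 6 0 5 8 1 1 → sum 25
Total = 50.
50 mod 10 = 0, so the number is valid.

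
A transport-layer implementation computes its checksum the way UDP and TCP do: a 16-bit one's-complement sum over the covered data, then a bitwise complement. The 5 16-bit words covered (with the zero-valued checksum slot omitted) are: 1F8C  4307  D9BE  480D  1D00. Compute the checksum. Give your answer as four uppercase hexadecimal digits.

5EA0

One's-complement addition (fold any carry out of bit 15 back into bit 0):
  0x1F8C + 0x4307 = 0x06293
  0x6293 + 0xD9BE = 0x13C51 → wrap carry → 0x3C52
  0x3C52 + 0x480D = 0x0845F
  0x845F + 0x1D00 = 0x0A15F
One's-complement sum = 0xA15F.
Checksum = ~0xA15F & 0xFFFF = 0x5EA0.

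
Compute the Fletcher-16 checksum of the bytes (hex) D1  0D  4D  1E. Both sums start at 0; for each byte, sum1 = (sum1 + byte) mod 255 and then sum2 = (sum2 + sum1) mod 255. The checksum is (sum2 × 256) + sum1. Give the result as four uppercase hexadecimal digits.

274A

Running sums (mod 255):
  after byte 0 (D1): sum1=209, sum2=209
  after byte 1 (0D): sum1=222, sum2=176
  after byte 2 (4D): sum1=44, sum2=220
  after byte 3 (1E): sum1=74, sum2=39
Checksum = sum2·256 + sum1 = 39·256 + 74 = 10058 = 0x274A.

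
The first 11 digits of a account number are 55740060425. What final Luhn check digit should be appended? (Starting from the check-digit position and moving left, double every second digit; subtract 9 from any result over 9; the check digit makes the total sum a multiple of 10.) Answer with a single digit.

1

Partial digits right→left: 5 2 4 0 6 0 0 4 7 5 5
Double every second digit counting from the check-digit position (so the 1st, 3rd, 5th, ... of the partial from the right).
  doubled (with −9 where >9): 1 8 3 0 5 1 → sum 18
  kept as-is: 2 0 0 4 5 → sum 11
Total = 18 + 11 = 29.
Check digit = (10 − (29 mod 10)) mod 10 = 1.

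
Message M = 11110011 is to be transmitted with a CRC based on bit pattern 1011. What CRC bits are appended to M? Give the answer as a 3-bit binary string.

Append 3 zeros: 11110011000. Divide by 1011 (XOR where the leading bit is 1):
  pos 0: 1111 XOR 1011 = 0100
  pos 1: 1000 XOR 1011 = 0011
  pos 3: 1101 XOR 1011 = 0110
  pos 4: 1101 XOR 1011 = 0110
  pos 5: 1100 XOR 1011 = 0111
  pos 6: 1110 XOR 1011 = 0101
  pos 7: 1010 XOR 1011 = 0001
Remainder (last 3 bits) = 001. This is the CRC / FCS.

001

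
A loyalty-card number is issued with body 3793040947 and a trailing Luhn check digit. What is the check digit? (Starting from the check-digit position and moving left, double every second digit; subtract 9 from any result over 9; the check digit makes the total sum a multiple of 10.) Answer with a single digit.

1

Partial digits right→left: 7 4 9 0 4 0 3 9 7 3
Double every second digit counting from the check-digit position (so the 1st, 3rd, 5th, ... of the partial from the right).
  doubled (with −9 where >9): 5 9 8 6 5 → sum 33
  kept as-is: 4 0 0 9 3 → sum 16
Total = 33 + 16 = 49.
Check digit = (10 − (49 mod 10)) mod 10 = 1.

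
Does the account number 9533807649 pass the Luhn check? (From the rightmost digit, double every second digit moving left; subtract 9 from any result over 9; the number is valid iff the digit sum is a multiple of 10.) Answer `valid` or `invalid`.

From the right, keep odd positions and double even positions (subtract 9 from any doubled value over 9):
  doubled (positions 2,4,...): 8 5 7 6 9 → sum 35
  kept (positions 1,3,...): 9 6 0 3 5 → sum 23
Total = 58.
58 mod 10 = 8, so the number is invalid.

invalid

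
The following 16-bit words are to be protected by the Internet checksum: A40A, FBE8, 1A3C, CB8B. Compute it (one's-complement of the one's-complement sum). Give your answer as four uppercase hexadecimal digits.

One's-complement addition (fold any carry out of bit 15 back into bit 0):
  0xA40A + 0xFBE8 = 0x19FF2 → wrap carry → 0x9FF3
  0x9FF3 + 0x1A3C = 0x0BA2F
  0xBA2F + 0xCB8B = 0x185BA → wrap carry → 0x85BB
One's-complement sum = 0x85BB.
Checksum = ~0x85BB & 0xFFFF = 0x7A44.

7A44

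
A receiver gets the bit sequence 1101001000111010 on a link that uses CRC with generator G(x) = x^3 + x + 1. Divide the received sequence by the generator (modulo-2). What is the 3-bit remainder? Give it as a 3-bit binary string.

Modulo-2 division of 1101001000111010 by 1011:
  pos 0: 1101 XOR 1011 = 0110
  pos 1: 1100 XOR 1011 = 0111
  pos 2: 1110 XOR 1011 = 0101
  pos 3: 1011 XOR 1011 = 0000
  pos 10: 1110 XOR 1011 = 0101
  pos 11: 1011 XOR 1011 = 0000
Remainder = 000 (zero — the frame passes the CRC check).

000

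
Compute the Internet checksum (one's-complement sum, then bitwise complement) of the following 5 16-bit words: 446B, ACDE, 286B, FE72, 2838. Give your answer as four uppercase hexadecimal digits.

One's-complement addition (fold any carry out of bit 15 back into bit 0):
  0x446B + 0xACDE = 0x0F149
  0xF149 + 0x286B = 0x119B4 → wrap carry → 0x19B5
  0x19B5 + 0xFE72 = 0x11827 → wrap carry → 0x1828
  0x1828 + 0x2838 = 0x04060
One's-complement sum = 0x4060.
Checksum = ~0x4060 & 0xFFFF = 0xBF9F.

BF9F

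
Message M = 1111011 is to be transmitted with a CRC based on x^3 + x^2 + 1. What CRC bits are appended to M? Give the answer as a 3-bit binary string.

Append 3 zeros: 1111011000. Divide by 1101 (XOR where the leading bit is 1):
  pos 0: 1111 XOR 1101 = 0010
  pos 2: 1001 XOR 1101 = 0100
  pos 3: 1001 XOR 1101 = 0100
  pos 4: 1000 XOR 1101 = 0101
  pos 5: 1010 XOR 1101 = 0111
  pos 6: 1110 XOR 1101 = 0011
Remainder (last 3 bits) = 011. This is the CRC / FCS.

011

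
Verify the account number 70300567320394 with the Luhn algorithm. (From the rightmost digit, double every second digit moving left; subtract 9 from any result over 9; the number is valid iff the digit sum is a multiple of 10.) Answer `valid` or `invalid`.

From the right, keep odd positions and double even positions (subtract 9 from any doubled value over 9):
  doubled (positions 2,4,...): 9 0 6 3 0 6 5 → sum 29
  kept (positions 1,3,...): 4 3 2 7 5 0 0 → sum 21
Total = 50.
50 mod 10 = 0, so the number is valid.

valid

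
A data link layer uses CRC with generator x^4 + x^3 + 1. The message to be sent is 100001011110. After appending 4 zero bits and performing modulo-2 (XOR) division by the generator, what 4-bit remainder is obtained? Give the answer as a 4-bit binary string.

0110

Append 4 zeros: 1000010111100000. Divide by 11001 (XOR where the leading bit is 1):
  pos 0: 10000 XOR 11001 = 01001
  pos 1: 10011 XOR 11001 = 01010
  pos 2: 10100 XOR 11001 = 01101
  pos 3: 11011 XOR 11001 = 00010
  pos 6: 10111 XOR 11001 = 01110
  pos 7: 11100 XOR 11001 = 00101
  pos 9: 10100 XOR 11001 = 01101
  pos 10: 11010 XOR 11001 = 00011
Remainder (last 4 bits) = 0110. This is the CRC / FCS.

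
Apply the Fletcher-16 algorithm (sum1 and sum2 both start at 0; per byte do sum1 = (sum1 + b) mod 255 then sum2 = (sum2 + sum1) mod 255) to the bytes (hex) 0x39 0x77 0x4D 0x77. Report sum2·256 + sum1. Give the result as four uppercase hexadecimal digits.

5D75

Running sums (mod 255):
  after byte 0 (0x39): sum1=57, sum2=57
  after byte 1 (0x77): sum1=176, sum2=233
  after byte 2 (0x4D): sum1=253, sum2=231
  after byte 3 (0x77): sum1=117, sum2=93
Checksum = sum2·256 + sum1 = 93·256 + 117 = 23925 = 0x5D75.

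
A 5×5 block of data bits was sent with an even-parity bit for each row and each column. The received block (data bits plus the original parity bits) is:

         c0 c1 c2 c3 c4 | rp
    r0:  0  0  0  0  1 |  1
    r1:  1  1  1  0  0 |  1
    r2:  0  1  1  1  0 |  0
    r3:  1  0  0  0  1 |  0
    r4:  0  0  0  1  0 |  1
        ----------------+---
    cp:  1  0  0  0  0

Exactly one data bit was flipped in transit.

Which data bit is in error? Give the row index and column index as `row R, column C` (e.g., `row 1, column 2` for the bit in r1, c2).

row 2, column 0

Recompute each row's even parity and compare to rp:
  r0: data parity 1, sent rp 1 → ok
  r1: data parity 1, sent rp 1 → ok
  r2: data parity 1, sent rp 0 → mismatch
  r3: data parity 0, sent rp 0 → ok
  r4: data parity 1, sent rp 1 → ok
Recompute each column's even parity and compare to cp:
  c0: data parity 0, sent cp 1 → mismatch
  c1: data parity 0, sent cp 0 → ok
  c2: data parity 0, sent cp 0 → ok
  c3: data parity 0, sent cp 0 → ok
  c4: data parity 0, sent cp 0 → ok
Exactly one row (r2) and one column (c0) fail → the flipped bit is at their intersection.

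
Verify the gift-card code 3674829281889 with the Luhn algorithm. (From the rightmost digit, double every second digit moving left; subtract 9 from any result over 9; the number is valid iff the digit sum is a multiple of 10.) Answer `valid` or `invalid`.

valid

From the right, keep odd positions and double even positions (subtract 9 from any doubled value over 9):
  doubled (positions 2,4,...): 7 2 4 4 8 3 → sum 28
  kept (positions 1,3,...): 9 8 8 9 8 7 3 → sum 52
Total = 80.
80 mod 10 = 0, so the number is valid.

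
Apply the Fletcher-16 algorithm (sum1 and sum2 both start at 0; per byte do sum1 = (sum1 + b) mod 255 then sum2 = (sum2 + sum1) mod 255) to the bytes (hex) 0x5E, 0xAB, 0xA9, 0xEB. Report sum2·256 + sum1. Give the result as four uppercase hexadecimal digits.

Running sums (mod 255):
  after byte 0 (0x5E): sum1=94, sum2=94
  after byte 1 (0xAB): sum1=10, sum2=104
  after byte 2 (0xA9): sum1=179, sum2=28
  after byte 3 (0xEB): sum1=159, sum2=187
Checksum = sum2·256 + sum1 = 187·256 + 159 = 48031 = 0xBB9F.

BB9F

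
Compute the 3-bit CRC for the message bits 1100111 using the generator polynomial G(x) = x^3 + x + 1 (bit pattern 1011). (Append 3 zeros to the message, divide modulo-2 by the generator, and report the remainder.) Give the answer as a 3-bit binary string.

100

Append 3 zeros: 1100111000. Divide by 1011 (XOR where the leading bit is 1):
  pos 0: 1100 XOR 1011 = 0111
  pos 1: 1111 XOR 1011 = 0100
  pos 2: 1001 XOR 1011 = 0010
  pos 4: 1010 XOR 1011 = 0001
Remainder (last 3 bits) = 100. This is the CRC / FCS.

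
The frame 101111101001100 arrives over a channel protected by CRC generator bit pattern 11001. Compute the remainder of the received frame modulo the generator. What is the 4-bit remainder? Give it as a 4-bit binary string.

0000

Modulo-2 division of 101111101001100 by 11001:
  pos 0: 10111 XOR 11001 = 01110
  pos 1: 11101 XOR 11001 = 00100
  pos 3: 10010 XOR 11001 = 01011
  pos 4: 10111 XOR 11001 = 01110
  pos 5: 11100 XOR 11001 = 00101
  pos 7: 10101 XOR 11001 = 01100
  pos 8: 11001 XOR 11001 = 00000
Remainder = 0000 (zero — the frame passes the CRC check).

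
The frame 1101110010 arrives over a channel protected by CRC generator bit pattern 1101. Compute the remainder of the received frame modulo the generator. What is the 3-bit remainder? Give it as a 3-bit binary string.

Modulo-2 division of 1101110010 by 1101:
  pos 0: 1101 XOR 1101 = 0000
  pos 4: 1100 XOR 1101 = 0001
Remainder = 110 (nonzero — an error is detected).

110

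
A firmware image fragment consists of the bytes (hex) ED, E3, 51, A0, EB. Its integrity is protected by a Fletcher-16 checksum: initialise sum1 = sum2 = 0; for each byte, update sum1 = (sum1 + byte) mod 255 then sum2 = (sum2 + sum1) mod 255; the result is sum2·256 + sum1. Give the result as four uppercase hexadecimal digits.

Running sums (mod 255):
  after byte 0 (ED): sum1=237, sum2=237
  after byte 1 (E3): sum1=209, sum2=191
  after byte 2 (51): sum1=35, sum2=226
  after byte 3 (A0): sum1=195, sum2=166
  after byte 4 (EB): sum1=175, sum2=86
Checksum = sum2·256 + sum1 = 86·256 + 175 = 22191 = 0x56AF.

56AF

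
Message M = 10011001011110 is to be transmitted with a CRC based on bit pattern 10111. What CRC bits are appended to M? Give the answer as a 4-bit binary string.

Append 4 zeros: 100110010111100000. Divide by 10111 (XOR where the leading bit is 1):
  pos 0: 10011 XOR 10111 = 00100
  pos 2: 10000 XOR 10111 = 00111
  pos 4: 11110 XOR 10111 = 01001
  pos 5: 10011 XOR 10111 = 00100
  pos 7: 10011 XOR 10111 = 00100
  pos 9: 10010 XOR 10111 = 00101
  pos 11: 10100 XOR 10111 = 00011
Remainder (last 4 bits) = 1100. This is the CRC / FCS.

1100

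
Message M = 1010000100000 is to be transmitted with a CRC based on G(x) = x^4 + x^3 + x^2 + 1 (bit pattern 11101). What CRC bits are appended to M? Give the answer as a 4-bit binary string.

Append 4 zeros: 10100001000000000. Divide by 11101 (XOR where the leading bit is 1):
  pos 0: 10100 XOR 11101 = 01001
  pos 1: 10010 XOR 11101 = 01111
  pos 2: 11110 XOR 11101 = 00011
  pos 5: 11100 XOR 11101 = 00001
  pos 9: 10000 XOR 11101 = 01101
  pos 10: 11010 XOR 11101 = 00111
  pos 12: 11100 XOR 11101 = 00001
Remainder (last 4 bits) = 0001. This is the CRC / FCS.

0001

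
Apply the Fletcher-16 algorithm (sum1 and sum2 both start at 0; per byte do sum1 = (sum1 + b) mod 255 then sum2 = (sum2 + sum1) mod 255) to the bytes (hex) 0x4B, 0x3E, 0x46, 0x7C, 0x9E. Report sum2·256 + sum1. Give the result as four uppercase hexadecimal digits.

Running sums (mod 255):
  after byte 0 (0x4B): sum1=75, sum2=75
  after byte 1 (0x3E): sum1=137, sum2=212
  after byte 2 (0x46): sum1=207, sum2=164
  after byte 3 (0x7C): sum1=76, sum2=240
  after byte 4 (0x9E): sum1=234, sum2=219
Checksum = sum2·256 + sum1 = 219·256 + 234 = 56298 = 0xDBEA.

DBEA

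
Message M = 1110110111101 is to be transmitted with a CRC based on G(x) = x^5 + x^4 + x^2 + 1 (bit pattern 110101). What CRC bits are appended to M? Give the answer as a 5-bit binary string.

Append 5 zeros: 111011011110100000. Divide by 110101 (XOR where the leading bit is 1):
  pos 0: 111011 XOR 110101 = 001110
  pos 2: 111001 XOR 110101 = 001100
  pos 4: 110011 XOR 110101 = 000110
  pos 7: 110101 XOR 110101 = 000000
Remainder (last 5 bits) = 00000. This is the CRC / FCS.

00000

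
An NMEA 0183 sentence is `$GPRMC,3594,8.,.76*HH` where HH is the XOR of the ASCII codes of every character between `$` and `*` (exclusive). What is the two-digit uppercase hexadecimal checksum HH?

XOR the ASCII codes of the payload characters:
  'G' = 0x47 → acc = 0x47
  'P' = 0x50 → acc = 0x17
  'R' = 0x52 → acc = 0x45
  'M' = 0x4D → acc = 0x08
  'C' = 0x43 → acc = 0x4B
  ',' = 0x2C → acc = 0x67
  '3' = 0x33 → acc = 0x54
  '5' = 0x35 → acc = 0x61
  '9' = 0x39 → acc = 0x58
  '4' = 0x34 → acc = 0x6C
  ',' = 0x2C → acc = 0x40
  '8' = 0x38 → acc = 0x78
  '.' = 0x2E → acc = 0x56
  ',' = 0x2C → acc = 0x7A
  '.' = 0x2E → acc = 0x54
  '7' = 0x37 → acc = 0x63
  '6' = 0x36 → acc = 0x55
Checksum = 0x55.

55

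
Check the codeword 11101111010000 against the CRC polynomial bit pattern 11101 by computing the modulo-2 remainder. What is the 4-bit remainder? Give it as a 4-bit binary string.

Modulo-2 division of 11101111010000 by 11101:
  pos 0: 11101 XOR 11101 = 00000
  pos 5: 11101 XOR 11101 = 00000
Remainder = 0000 (zero — the frame passes the CRC check).

0000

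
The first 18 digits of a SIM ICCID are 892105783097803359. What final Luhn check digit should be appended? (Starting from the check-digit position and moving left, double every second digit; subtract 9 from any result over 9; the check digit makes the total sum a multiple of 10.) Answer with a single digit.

Partial digits right→left: 9 5 3 3 0 8 7 9 0 3 8 7 5 0 1 2 9 8
Double every second digit counting from the check-digit position (so the 1st, 3rd, 5th, ... of the partial from the right).
  doubled (with −9 where >9): 9 6 0 5 0 7 1 2 9 → sum 39
  kept as-is: 5 3 8 9 3 7 0 2 8 → sum 45
Total = 39 + 45 = 84.
Check digit = (10 − (84 mod 10)) mod 10 = 6.

6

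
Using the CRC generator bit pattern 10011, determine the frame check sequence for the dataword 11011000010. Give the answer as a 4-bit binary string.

Append 4 zeros: 110110000100000. Divide by 10011 (XOR where the leading bit is 1):
  pos 0: 11011 XOR 10011 = 01000
  pos 1: 10000 XOR 10011 = 00011
  pos 4: 11000 XOR 10011 = 01011
  pos 5: 10111 XOR 10011 = 00100
  pos 7: 10000 XOR 10011 = 00011
  pos 10: 11000 XOR 10011 = 01011
Remainder (last 4 bits) = 1011. This is the CRC / FCS.

1011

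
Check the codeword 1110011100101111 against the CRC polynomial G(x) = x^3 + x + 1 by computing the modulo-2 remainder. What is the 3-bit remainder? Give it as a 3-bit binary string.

000

Modulo-2 division of 1110011100101111 by 1011:
  pos 0: 1110 XOR 1011 = 0101
  pos 1: 1010 XOR 1011 = 0001
  pos 4: 1111 XOR 1011 = 0100
  pos 5: 1000 XOR 1011 = 0011
  pos 7: 1101 XOR 1011 = 0110
  pos 8: 1100 XOR 1011 = 0111
  pos 9: 1111 XOR 1011 = 0100
  pos 10: 1001 XOR 1011 = 0010
  pos 12: 1011 XOR 1011 = 0000
Remainder = 000 (zero — the frame passes the CRC check).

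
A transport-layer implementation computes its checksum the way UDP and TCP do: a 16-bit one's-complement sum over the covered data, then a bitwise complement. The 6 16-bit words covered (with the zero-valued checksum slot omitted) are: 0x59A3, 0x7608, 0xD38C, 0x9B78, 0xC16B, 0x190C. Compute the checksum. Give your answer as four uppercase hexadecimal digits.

One's-complement addition (fold any carry out of bit 15 back into bit 0):
  0x59A3 + 0x7608 = 0x0CFAB
  0xCFAB + 0xD38C = 0x1A337 → wrap carry → 0xA338
  0xA338 + 0x9B78 = 0x13EB0 → wrap carry → 0x3EB1
  0x3EB1 + 0xC16B = 0x1001C → wrap carry → 0x001D
  0x001D + 0x190C = 0x01929
One's-complement sum = 0x1929.
Checksum = ~0x1929 & 0xFFFF = 0xE6D6.

E6D6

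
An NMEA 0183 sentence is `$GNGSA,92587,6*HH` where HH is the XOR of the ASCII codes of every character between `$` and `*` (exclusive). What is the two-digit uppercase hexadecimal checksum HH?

5B

XOR the ASCII codes of the payload characters:
  'G' = 0x47 → acc = 0x47
  'N' = 0x4E → acc = 0x09
  'G' = 0x47 → acc = 0x4E
  'S' = 0x53 → acc = 0x1D
  'A' = 0x41 → acc = 0x5C
  ',' = 0x2C → acc = 0x70
  '9' = 0x39 → acc = 0x49
  '2' = 0x32 → acc = 0x7B
  '5' = 0x35 → acc = 0x4E
  '8' = 0x38 → acc = 0x76
  '7' = 0x37 → acc = 0x41
  ',' = 0x2C → acc = 0x6D
  '6' = 0x36 → acc = 0x5B
Checksum = 0x5B.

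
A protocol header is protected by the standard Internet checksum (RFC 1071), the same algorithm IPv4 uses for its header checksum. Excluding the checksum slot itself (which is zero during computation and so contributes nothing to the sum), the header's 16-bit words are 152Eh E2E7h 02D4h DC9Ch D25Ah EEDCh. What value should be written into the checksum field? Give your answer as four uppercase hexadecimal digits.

One's-complement addition (fold any carry out of bit 15 back into bit 0):
  0x152E + 0xE2E7 = 0x0F815
  0xF815 + 0x02D4 = 0x0FAE9
  0xFAE9 + 0xDC9C = 0x1D785 → wrap carry → 0xD786
  0xD786 + 0xD25A = 0x1A9E0 → wrap carry → 0xA9E1
  0xA9E1 + 0xEEDC = 0x198BD → wrap carry → 0x98BE
One's-complement sum = 0x98BE.
Checksum = ~0x98BE & 0xFFFF = 0x6741.

6741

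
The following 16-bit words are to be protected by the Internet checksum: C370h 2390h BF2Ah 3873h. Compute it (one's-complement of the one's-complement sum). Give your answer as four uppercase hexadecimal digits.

One's-complement addition (fold any carry out of bit 15 back into bit 0):
  0xC370 + 0x2390 = 0x0E700
  0xE700 + 0xBF2A = 0x1A62A → wrap carry → 0xA62B
  0xA62B + 0x3873 = 0x0DE9E
One's-complement sum = 0xDE9E.
Checksum = ~0xDE9E & 0xFFFF = 0x2161.

2161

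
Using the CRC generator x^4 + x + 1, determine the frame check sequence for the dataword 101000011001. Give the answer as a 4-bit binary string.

Append 4 zeros: 1010000110010000. Divide by 10011 (XOR where the leading bit is 1):
  pos 0: 10100 XOR 10011 = 00111
  pos 2: 11100 XOR 10011 = 01111
  pos 3: 11111 XOR 10011 = 01100
  pos 4: 11001 XOR 10011 = 01010
  pos 5: 10100 XOR 10011 = 00111
  pos 7: 11101 XOR 10011 = 01110
  pos 8: 11100 XOR 10011 = 01111
  pos 9: 11110 XOR 10011 = 01101
  pos 10: 11010 XOR 10011 = 01001
  pos 11: 10010 XOR 10011 = 00001
Remainder (last 4 bits) = 0001. This is the CRC / FCS.

0001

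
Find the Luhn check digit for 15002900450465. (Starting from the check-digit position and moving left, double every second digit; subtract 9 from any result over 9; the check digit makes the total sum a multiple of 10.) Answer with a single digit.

Partial digits right→left: 5 6 4 0 5 4 0 0 9 2 0 0 5 1
Double every second digit counting from the check-digit position (so the 1st, 3rd, 5th, ... of the partial from the right).
  doubled (with −9 where >9): 1 8 1 0 9 0 1 → sum 20
  kept as-is: 6 0 4 0 2 0 1 → sum 13
Total = 20 + 13 = 33.
Check digit = (10 − (33 mod 10)) mod 10 = 7.

7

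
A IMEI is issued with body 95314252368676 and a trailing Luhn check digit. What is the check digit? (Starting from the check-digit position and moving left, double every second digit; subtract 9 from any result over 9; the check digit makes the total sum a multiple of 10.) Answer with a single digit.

1

Partial digits right→left: 6 7 6 8 6 3 2 5 2 4 1 3 5 9
Double every second digit counting from the check-digit position (so the 1st, 3rd, 5th, ... of the partial from the right).
  doubled (with −9 where >9): 3 3 3 4 4 2 1 → sum 20
  kept as-is: 7 8 3 5 4 3 9 → sum 39
Total = 20 + 39 = 59.
Check digit = (10 − (59 mod 10)) mod 10 = 1.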